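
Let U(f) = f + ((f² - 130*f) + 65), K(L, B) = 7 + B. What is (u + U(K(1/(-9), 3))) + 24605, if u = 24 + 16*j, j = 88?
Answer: 24912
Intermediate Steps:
U(f) = 65 + f² - 129*f (U(f) = f + (65 + f² - 130*f) = 65 + f² - 129*f)
u = 1432 (u = 24 + 16*88 = 24 + 1408 = 1432)
(u + U(K(1/(-9), 3))) + 24605 = (1432 + (65 + (7 + 3)² - 129*(7 + 3))) + 24605 = (1432 + (65 + 10² - 129*10)) + 24605 = (1432 + (65 + 100 - 1290)) + 24605 = (1432 - 1125) + 24605 = 307 + 24605 = 24912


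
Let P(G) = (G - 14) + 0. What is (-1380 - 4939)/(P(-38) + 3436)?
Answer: -6319/3384 ≈ -1.8673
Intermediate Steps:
P(G) = -14 + G (P(G) = (-14 + G) + 0 = -14 + G)
(-1380 - 4939)/(P(-38) + 3436) = (-1380 - 4939)/((-14 - 38) + 3436) = -6319/(-52 + 3436) = -6319/3384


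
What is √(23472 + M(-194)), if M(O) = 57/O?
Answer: √883381134/194 ≈ 153.20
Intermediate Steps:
√(23472 + M(-194)) = √(23472 + 57/(-194)) = √(23472 + 57*(-1/194)) = √(23472 - 57/194) = √(4553511/194) = √883381134/194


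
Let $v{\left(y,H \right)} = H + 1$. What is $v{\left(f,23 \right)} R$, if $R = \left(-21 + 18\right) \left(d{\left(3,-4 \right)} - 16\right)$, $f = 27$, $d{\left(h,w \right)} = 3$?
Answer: $936$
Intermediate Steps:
$v{\left(y,H \right)} = 1 + H$
$R = 39$ ($R = \left(-21 + 18\right) \left(3 - 16\right) = \left(-3\right) \left(-13\right) = 39$)
$v{\left(f,23 \right)} R = \left(1 + 23\right) 39 = 24 \cdot 39 = 936$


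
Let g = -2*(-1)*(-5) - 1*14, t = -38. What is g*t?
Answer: 912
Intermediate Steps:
g = -24 (g = 2*(-5) - 14 = -10 - 14 = -24)
g*t = -24*(-38) = 912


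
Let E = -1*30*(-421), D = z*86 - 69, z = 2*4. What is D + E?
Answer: 13249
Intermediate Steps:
z = 8
D = 619 (D = 8*86 - 69 = 688 - 69 = 619)
E = 12630 (E = -30*(-421) = 12630)
D + E = 619 + 12630 = 13249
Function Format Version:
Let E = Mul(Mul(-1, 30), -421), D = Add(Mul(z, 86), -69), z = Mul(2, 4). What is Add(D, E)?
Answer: 13249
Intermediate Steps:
z = 8
D = 619 (D = Add(Mul(8, 86), -69) = Add(688, -69) = 619)
E = 12630 (E = Mul(-30, -421) = 12630)
Add(D, E) = Add(619, 12630) = 13249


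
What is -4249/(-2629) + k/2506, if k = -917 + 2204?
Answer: 14031517/6588274 ≈ 2.1298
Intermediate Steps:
k = 1287
-4249/(-2629) + k/2506 = -4249/(-2629) + 1287/2506 = -4249*(-1/2629) + 1287*(1/2506) = 4249/2629 + 1287/2506 = 14031517/6588274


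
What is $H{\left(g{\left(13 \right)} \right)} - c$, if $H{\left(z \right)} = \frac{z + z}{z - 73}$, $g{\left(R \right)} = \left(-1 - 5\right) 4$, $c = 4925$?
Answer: $- \frac{477677}{97} \approx -4924.5$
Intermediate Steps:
$g{\left(R \right)} = -24$ ($g{\left(R \right)} = \left(-6\right) 4 = -24$)
$H{\left(z \right)} = \frac{2 z}{-73 + z}$
$H{\left(g{\left(13 \right)} \right)} - c = 2 \left(-24\right) \frac{1}{-73 - 24} - 4925 = 2 \left(-24\right) \frac{1}{-97} - 4925 = 2 \left(-24\right) \left(- \frac{1}{97}\right) - 4925 = \frac{48}{97} - 4925 = - \frac{477677}{97}$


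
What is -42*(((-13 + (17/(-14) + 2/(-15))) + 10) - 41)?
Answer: 9523/5 ≈ 1904.6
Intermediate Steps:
-42*(((-13 + (17/(-14) + 2/(-15))) + 10) - 41) = -42*(((-13 + (17*(-1/14) + 2*(-1/15))) + 10) - 41) = -42*(((-13 + (-17/14 - 2/15)) + 10) - 41) = -42*(((-13 - 283/210) + 10) - 41) = -42*((-3013/210 + 10) - 41) = -42*(-913/210 - 41) = -42*(-9523/210) = 9523/5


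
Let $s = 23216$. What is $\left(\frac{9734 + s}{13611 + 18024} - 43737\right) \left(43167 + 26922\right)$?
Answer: $- \frac{6464948826467}{2109} \approx -3.0654 \cdot 10^{9}$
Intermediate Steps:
$\left(\frac{9734 + s}{13611 + 18024} - 43737\right) \left(43167 + 26922\right) = \left(\frac{9734 + 23216}{13611 + 18024} - 43737\right) \left(43167 + 26922\right) = \left(\frac{32950}{31635} - 43737\right) 70089 = \left(32950 \cdot \frac{1}{31635} - 43737\right) 70089 = \left(\frac{6590}{6327} - 43737\right) 70089 = \left(- \frac{276717409}{6327}\right) 70089 = - \frac{6464948826467}{2109}$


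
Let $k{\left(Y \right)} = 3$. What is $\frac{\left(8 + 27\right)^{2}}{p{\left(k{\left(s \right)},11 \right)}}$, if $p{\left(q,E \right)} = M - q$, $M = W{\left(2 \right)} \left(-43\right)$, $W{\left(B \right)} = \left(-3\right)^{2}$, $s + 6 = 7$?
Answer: $- \frac{245}{78} \approx -3.141$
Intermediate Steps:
$s = 1$ ($s = -6 + 7 = 1$)
$W{\left(B \right)} = 9$
$M = -387$ ($M = 9 \left(-43\right) = -387$)
$p{\left(q,E \right)} = -387 - q$
$\frac{\left(8 + 27\right)^{2}}{p{\left(k{\left(s \right)},11 \right)}} = \frac{\left(8 + 27\right)^{2}}{-387 - 3} = \frac{35^{2}}{-387 - 3} = \frac{1225}{-390} = 1225 \left(- \frac{1}{390}\right) = - \frac{245}{78}$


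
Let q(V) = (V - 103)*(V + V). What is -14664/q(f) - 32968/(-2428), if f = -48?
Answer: 4607291/366628 ≈ 12.567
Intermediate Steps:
q(V) = 2*V*(-103 + V) (q(V) = (-103 + V)*(2*V) = 2*V*(-103 + V))
-14664/q(f) - 32968/(-2428) = -14664*(-1/(96*(-103 - 48))) - 32968/(-2428) = -14664/(2*(-48)*(-151)) - 32968*(-1/2428) = -14664/14496 + 8242/607 = -14664*1/14496 + 8242/607 = -611/604 + 8242/607 = 4607291/366628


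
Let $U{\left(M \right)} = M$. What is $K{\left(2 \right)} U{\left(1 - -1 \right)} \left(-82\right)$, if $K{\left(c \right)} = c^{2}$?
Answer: $-656$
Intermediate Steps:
$K{\left(2 \right)} U{\left(1 - -1 \right)} \left(-82\right) = 2^{2} \left(1 - -1\right) \left(-82\right) = 4 \left(1 + 1\right) \left(-82\right) = 4 \cdot 2 \left(-82\right) = 8 \left(-82\right) = -656$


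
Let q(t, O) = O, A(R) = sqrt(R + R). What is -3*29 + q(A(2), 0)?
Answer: -87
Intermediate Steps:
A(R) = sqrt(2)*sqrt(R) (A(R) = sqrt(2*R) = sqrt(2)*sqrt(R))
-3*29 + q(A(2), 0) = -3*29 + 0 = -87 + 0 = -87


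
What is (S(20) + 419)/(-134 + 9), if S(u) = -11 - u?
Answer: -388/125 ≈ -3.1040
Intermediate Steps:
(S(20) + 419)/(-134 + 9) = ((-11 - 1*20) + 419)/(-134 + 9) = ((-11 - 20) + 419)/(-125) = (-31 + 419)*(-1/125) = 388*(-1/125) = -388/125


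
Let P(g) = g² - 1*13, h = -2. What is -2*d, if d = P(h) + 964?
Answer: -1910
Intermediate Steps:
P(g) = -13 + g² (P(g) = g² - 13 = -13 + g²)
d = 955 (d = (-13 + (-2)²) + 964 = (-13 + 4) + 964 = -9 + 964 = 955)
-2*d = -2*955 = -1910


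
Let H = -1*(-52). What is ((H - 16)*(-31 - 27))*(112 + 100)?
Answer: -442656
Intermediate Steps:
H = 52
((H - 16)*(-31 - 27))*(112 + 100) = ((52 - 16)*(-31 - 27))*(112 + 100) = (36*(-58))*212 = -2088*212 = -442656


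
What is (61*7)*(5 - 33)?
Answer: -11956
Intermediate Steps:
(61*7)*(5 - 33) = 427*(-28) = -11956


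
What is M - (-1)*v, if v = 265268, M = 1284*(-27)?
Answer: 230600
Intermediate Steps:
M = -34668
M - (-1)*v = -34668 - (-1)*265268 = -34668 - 1*(-265268) = -34668 + 265268 = 230600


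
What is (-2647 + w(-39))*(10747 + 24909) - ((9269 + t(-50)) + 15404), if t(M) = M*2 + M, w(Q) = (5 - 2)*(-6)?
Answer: -95047763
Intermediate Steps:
w(Q) = -18 (w(Q) = 3*(-6) = -18)
t(M) = 3*M (t(M) = 2*M + M = 3*M)
(-2647 + w(-39))*(10747 + 24909) - ((9269 + t(-50)) + 15404) = (-2647 - 18)*(10747 + 24909) - ((9269 + 3*(-50)) + 15404) = -2665*35656 - ((9269 - 150) + 15404) = -95023240 - (9119 + 15404) = -95023240 - 1*24523 = -95023240 - 24523 = -95047763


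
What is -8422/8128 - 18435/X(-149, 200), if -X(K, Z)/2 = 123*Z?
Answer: -551089/833120 ≈ -0.66148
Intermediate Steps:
X(K, Z) = -246*Z
-8422/8128 - 18435/X(-149, 200) = -8422/8128 - 18435/((-246*200)) = -8422*1/8128 - 18435/(-49200) = -4211/4064 - 18435*(-1/49200) = -4211/4064 + 1229/3280 = -551089/833120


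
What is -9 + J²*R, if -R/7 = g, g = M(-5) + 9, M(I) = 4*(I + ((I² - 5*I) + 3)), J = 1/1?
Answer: -1416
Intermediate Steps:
J = 1
M(I) = 12 - 16*I + 4*I² (M(I) = 4*(I + (3 + I² - 5*I)) = 4*(3 + I² - 4*I) = 12 - 16*I + 4*I²)
g = 201 (g = (12 - 16*(-5) + 4*(-5)²) + 9 = (12 + 80 + 4*25) + 9 = (12 + 80 + 100) + 9 = 192 + 9 = 201)
R = -1407 (R = -7*201 = -1407)
-9 + J²*R = -9 + 1²*(-1407) = -9 + 1*(-1407) = -9 - 1407 = -1416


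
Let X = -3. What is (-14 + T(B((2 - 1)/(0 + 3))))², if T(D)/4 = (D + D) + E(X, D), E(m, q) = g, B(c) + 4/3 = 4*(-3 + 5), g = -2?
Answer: 8836/9 ≈ 981.78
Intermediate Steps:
B(c) = 20/3 (B(c) = -4/3 + 4*(-3 + 5) = -4/3 + 4*2 = -4/3 + 8 = 20/3)
E(m, q) = -2
T(D) = -8 + 8*D (T(D) = 4*((D + D) - 2) = 4*(2*D - 2) = 4*(-2 + 2*D) = -8 + 8*D)
(-14 + T(B((2 - 1)/(0 + 3))))² = (-14 + (-8 + 8*(20/3)))² = (-14 + (-8 + 160/3))² = (-14 + 136/3)² = (94/3)² = 8836/9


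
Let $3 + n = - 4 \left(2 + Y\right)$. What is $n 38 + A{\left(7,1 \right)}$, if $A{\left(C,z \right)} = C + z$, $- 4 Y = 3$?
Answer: $-296$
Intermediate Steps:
$Y = - \frac{3}{4}$ ($Y = \left(- \frac{1}{4}\right) 3 = - \frac{3}{4} \approx -0.75$)
$n = -8$ ($n = -3 - 4 \left(2 - \frac{3}{4}\right) = -3 - 5 = -8$)
$n 38 + A{\left(7,1 \right)} = \left(-8\right) 38 + \left(7 + 1\right) = -304 + 8 = -296$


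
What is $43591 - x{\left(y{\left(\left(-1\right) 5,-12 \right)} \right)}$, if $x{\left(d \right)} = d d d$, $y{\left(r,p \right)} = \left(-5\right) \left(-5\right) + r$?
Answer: $35591$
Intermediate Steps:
$y{\left(r,p \right)} = 25 + r$
$x{\left(d \right)} = d^{3}$ ($x{\left(d \right)} = d^{2} d = d^{3}$)
$43591 - x{\left(y{\left(\left(-1\right) 5,-12 \right)} \right)} = 43591 - \left(25 - 5\right)^{3} = 43591 - 20^{3} = 43591 - 8000 = 35591$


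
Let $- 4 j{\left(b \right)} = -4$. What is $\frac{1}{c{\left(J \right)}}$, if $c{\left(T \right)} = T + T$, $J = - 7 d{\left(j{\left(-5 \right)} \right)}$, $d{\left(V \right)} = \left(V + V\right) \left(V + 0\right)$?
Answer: $- \frac{1}{28} \approx -0.035714$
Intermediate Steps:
$j{\left(b \right)} = 1$ ($j{\left(b \right)} = \left(- \frac{1}{4}\right) \left(-4\right) = 1$)
$d{\left(V \right)} = 2 V^{2}$ ($d{\left(V \right)} = 2 V V = 2 V^{2}$)
$J = -14$ ($J = - 7 \cdot 2 \cdot 1^{2} = - 7 \cdot 2 \cdot 1 = \left(-7\right) 2 = -14$)
$c{\left(T \right)} = 2 T$
$\frac{1}{c{\left(J \right)}} = \frac{1}{2 \left(-14\right)} = \frac{1}{-28} = - \frac{1}{28}$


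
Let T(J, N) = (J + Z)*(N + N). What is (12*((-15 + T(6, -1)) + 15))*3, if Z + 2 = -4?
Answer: 0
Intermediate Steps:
Z = -6 (Z = -2 - 4 = -6)
T(J, N) = 2*N*(-6 + J) (T(J, N) = (J - 6)*(N + N) = (-6 + J)*(2*N) = 2*N*(-6 + J))
(12*((-15 + T(6, -1)) + 15))*3 = (12*((-15 + 2*(-1)*(-6 + 6)) + 15))*3 = (12*((-15 + 2*(-1)*0) + 15))*3 = (12*((-15 + 0) + 15))*3 = (12*(-15 + 15))*3 = (12*0)*3 = 0*3 = 0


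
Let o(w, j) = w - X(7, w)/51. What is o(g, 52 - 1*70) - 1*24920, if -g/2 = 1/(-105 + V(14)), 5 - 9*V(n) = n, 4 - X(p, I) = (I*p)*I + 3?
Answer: -1190004793/47753 ≈ -24920.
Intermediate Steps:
X(p, I) = 1 - p*I**2 (X(p, I) = 4 - ((I*p)*I + 3) = 4 - (p*I**2 + 3) = 4 - (3 + p*I**2) = 4 + (-3 - p*I**2) = 1 - p*I**2)
V(n) = 5/9 - n/9
g = 1/53 (g = -2/(-105 + (5/9 - 1/9*14)) = -2/(-105 + (5/9 - 14/9)) = -2/(-105 - 1) = -2/(-106) = -2*(-1/106) = 1/53 ≈ 0.018868)
o(w, j) = -1/51 + w + 7*w**2/51 (o(w, j) = w - (1 - 1*7*w**2)/51 = w - (1 - 7*w**2)/51 = w - (1/51 - 7*w**2/51) = w + (-1/51 + 7*w**2/51) = -1/51 + w + 7*w**2/51)
o(g, 52 - 1*70) - 1*24920 = (-1/51 + 1/53 + 7*(1/53)**2/51) - 1*24920 = (-1/51 + 1/53 + (7/51)*(1/2809)) - 24920 = (-1/51 + 1/53 + 7/143259) - 24920 = -33/47753 - 24920 = -1190004793/47753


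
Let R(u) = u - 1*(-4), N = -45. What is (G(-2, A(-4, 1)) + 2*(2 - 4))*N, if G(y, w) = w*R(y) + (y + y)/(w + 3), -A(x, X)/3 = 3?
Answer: 960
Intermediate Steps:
A(x, X) = -9 (A(x, X) = -3*3 = -9)
R(u) = 4 + u (R(u) = u + 4 = 4 + u)
G(y, w) = w*(4 + y) + 2*y/(3 + w) (G(y, w) = w*(4 + y) + (y + y)/(w + 3) = w*(4 + y) + (2*y)/(3 + w) = w*(4 + y) + 2*y/(3 + w))
(G(-2, A(-4, 1)) + 2*(2 - 4))*N = ((2*(-2) + (-9)**2*(4 - 2) + 3*(-9)*(4 - 2))/(3 - 9) + 2*(2 - 4))*(-45) = ((-4 + 81*2 + 3*(-9)*2)/(-6) + 2*(-2))*(-45) = (-(-4 + 162 - 54)/6 - 4)*(-45) = (-1/6*104 - 4)*(-45) = (-52/3 - 4)*(-45) = -64/3*(-45) = 960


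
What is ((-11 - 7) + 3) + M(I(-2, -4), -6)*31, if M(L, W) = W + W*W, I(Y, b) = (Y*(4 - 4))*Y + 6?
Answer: 915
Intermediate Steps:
I(Y, b) = 6 (I(Y, b) = (Y*0)*Y + 6 = 0*Y + 6 = 0 + 6 = 6)
M(L, W) = W + W**2
((-11 - 7) + 3) + M(I(-2, -4), -6)*31 = ((-11 - 7) + 3) - 6*(1 - 6)*31 = (-18 + 3) - 6*(-5)*31 = -15 + 30*31 = -15 + 930 = 915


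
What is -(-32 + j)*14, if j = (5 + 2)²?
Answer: -238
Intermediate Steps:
j = 49 (j = 7² = 49)
-(-32 + j)*14 = -(-32 + 49)*14 = -17*14 = -1*238 = -238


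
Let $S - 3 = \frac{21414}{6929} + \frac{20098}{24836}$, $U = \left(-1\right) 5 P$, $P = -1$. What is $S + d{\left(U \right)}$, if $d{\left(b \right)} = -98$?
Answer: $- \frac{7838662017}{86044322} \approx -91.1$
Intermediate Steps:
$U = 5$ ($U = \left(-1\right) 5 \left(-1\right) = \left(-5\right) \left(-1\right) = 5$)
$S = \frac{593681539}{86044322}$ ($S = 3 + \left(\frac{21414}{6929} + \frac{20098}{24836}\right) = 3 + \left(21414 \cdot \frac{1}{6929} + 20098 \cdot \frac{1}{24836}\right) = 3 + \left(\frac{21414}{6929} + \frac{10049}{12418}\right) = 3 + \frac{335548573}{86044322} = \frac{593681539}{86044322} \approx 6.8997$)
$S + d{\left(U \right)} = \frac{593681539}{86044322} - 98 = - \frac{7838662017}{86044322}$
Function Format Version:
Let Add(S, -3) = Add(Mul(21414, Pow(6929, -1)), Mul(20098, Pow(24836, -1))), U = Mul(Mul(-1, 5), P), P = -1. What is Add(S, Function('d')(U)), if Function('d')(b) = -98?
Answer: Rational(-7838662017, 86044322) ≈ -91.100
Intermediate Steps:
U = 5 (U = Mul(Mul(-1, 5), -1) = Mul(-5, -1) = 5)
S = Rational(593681539, 86044322) (S = Add(3, Add(Mul(21414, Pow(6929, -1)), Mul(20098, Pow(24836, -1)))) = Add(3, Add(Mul(21414, Rational(1, 6929)), Mul(20098, Rational(1, 24836)))) = Add(3, Add(Rational(21414, 6929), Rational(10049, 12418))) = Add(3, Rational(335548573, 86044322)) = Rational(593681539, 86044322) ≈ 6.8997)
Add(S, Function('d')(U)) = Add(Rational(593681539, 86044322), -98) = Rational(-7838662017, 86044322)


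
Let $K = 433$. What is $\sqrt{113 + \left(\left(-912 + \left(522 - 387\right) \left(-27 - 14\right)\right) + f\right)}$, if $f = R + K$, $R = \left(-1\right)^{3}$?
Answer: $i \sqrt{5902} \approx 76.824 i$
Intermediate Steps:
$R = -1$
$f = 432$ ($f = -1 + 433 = 432$)
$\sqrt{113 + \left(\left(-912 + \left(522 - 387\right) \left(-27 - 14\right)\right) + f\right)} = \sqrt{113 + \left(\left(-912 + \left(522 - 387\right) \left(-27 - 14\right)\right) + 432\right)} = \sqrt{113 + \left(\left(-912 + \left(522 - 387\right) \left(-41\right)\right) + 432\right)} = \sqrt{113 + \left(\left(-912 + 135 \left(-41\right)\right) + 432\right)} = \sqrt{113 + \left(\left(-912 - 5535\right) + 432\right)} = \sqrt{113 + \left(-6447 + 432\right)} = \sqrt{113 - 6015} = \sqrt{-5902} = i \sqrt{5902}$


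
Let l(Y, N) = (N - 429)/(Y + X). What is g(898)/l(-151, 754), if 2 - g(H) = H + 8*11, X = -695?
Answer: 832464/325 ≈ 2561.4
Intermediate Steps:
g(H) = -86 - H (g(H) = 2 - (H + 8*11) = 2 - (H + 88) = 2 - (88 + H) = 2 + (-88 - H) = -86 - H)
l(Y, N) = (-429 + N)/(-695 + Y) (l(Y, N) = (N - 429)/(Y - 695) = (-429 + N)/(-695 + Y))
g(898)/l(-151, 754) = (-86 - 1*898)/(((-429 + 754)/(-695 - 151))) = (-86 - 898)/((325/(-846))) = -984/((-1/846*325)) = -984/(-325/846) = -984*(-846/325) = 832464/325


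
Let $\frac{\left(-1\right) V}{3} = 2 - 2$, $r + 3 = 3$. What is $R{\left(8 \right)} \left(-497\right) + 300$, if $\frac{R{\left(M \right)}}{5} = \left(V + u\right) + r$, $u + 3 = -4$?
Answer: $17695$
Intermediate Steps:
$u = -7$ ($u = -3 - 4 = -7$)
$r = 0$ ($r = -3 + 3 = 0$)
$V = 0$ ($V = - 3 \left(2 - 2\right) = \left(-3\right) 0 = 0$)
$R{\left(M \right)} = -35$ ($R{\left(M \right)} = 5 \left(\left(0 - 7\right) + 0\right) = 5 \left(-7 + 0\right) = 5 \left(-7\right) = -35$)
$R{\left(8 \right)} \left(-497\right) + 300 = \left(-35\right) \left(-497\right) + 300 = 17395 + 300 = 17695$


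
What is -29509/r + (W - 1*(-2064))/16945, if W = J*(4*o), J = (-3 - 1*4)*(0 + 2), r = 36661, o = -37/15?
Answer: -6289463923/9318309675 ≈ -0.67496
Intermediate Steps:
o = -37/15 (o = -37*1/15 = -37/15 ≈ -2.4667)
J = -14 (J = (-3 - 4)*2 = -7*2 = -14)
W = 2072/15 (W = -56*(-37)/15 = -14*(-148/15) = 2072/15 ≈ 138.13)
-29509/r + (W - 1*(-2064))/16945 = -29509/36661 + (2072/15 - 1*(-2064))/16945 = -29509*1/36661 + (2072/15 + 2064)*(1/16945) = -29509/36661 + (33032/15)*(1/16945) = -29509/36661 + 33032/254175 = -6289463923/9318309675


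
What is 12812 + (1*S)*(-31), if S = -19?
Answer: 13401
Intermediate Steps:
12812 + (1*S)*(-31) = 12812 + (1*(-19))*(-31) = 12812 - 19*(-31) = 12812 + 589 = 13401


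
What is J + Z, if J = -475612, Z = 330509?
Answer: -145103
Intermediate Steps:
J + Z = -475612 + 330509 = -145103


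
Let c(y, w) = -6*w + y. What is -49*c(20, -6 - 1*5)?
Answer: -4214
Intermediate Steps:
c(y, w) = y - 6*w
-49*c(20, -6 - 1*5) = -49*(20 - 6*(-6 - 1*5)) = -49*(20 - 6*(-6 - 5)) = -49*(20 - 6*(-11)) = -49*(20 + 66) = -49*86 = -4214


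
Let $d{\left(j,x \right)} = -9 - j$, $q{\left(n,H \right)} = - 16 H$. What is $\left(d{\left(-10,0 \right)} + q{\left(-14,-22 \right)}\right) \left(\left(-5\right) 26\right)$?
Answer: $-45890$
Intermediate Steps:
$\left(d{\left(-10,0 \right)} + q{\left(-14,-22 \right)}\right) \left(\left(-5\right) 26\right) = \left(\left(-9 - -10\right) - -352\right) \left(\left(-5\right) 26\right) = \left(\left(-9 + 10\right) + 352\right) \left(-130\right) = \left(1 + 352\right) \left(-130\right) = 353 \left(-130\right) = -45890$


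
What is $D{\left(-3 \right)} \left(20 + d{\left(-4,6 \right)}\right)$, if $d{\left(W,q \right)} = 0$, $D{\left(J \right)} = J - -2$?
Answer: $-20$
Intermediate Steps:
$D{\left(J \right)} = 2 + J$ ($D{\left(J \right)} = J + 2 = 2 + J$)
$D{\left(-3 \right)} \left(20 + d{\left(-4,6 \right)}\right) = \left(2 - 3\right) \left(20 + 0\right) = \left(-1\right) 20 = -20$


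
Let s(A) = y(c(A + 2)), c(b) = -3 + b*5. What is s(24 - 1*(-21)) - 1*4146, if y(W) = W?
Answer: -3914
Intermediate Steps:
c(b) = -3 + 5*b
s(A) = 7 + 5*A (s(A) = -3 + 5*(A + 2) = -3 + 5*(2 + A) = -3 + (10 + 5*A) = 7 + 5*A)
s(24 - 1*(-21)) - 1*4146 = (7 + 5*(24 - 1*(-21))) - 1*4146 = (7 + 5*(24 + 21)) - 4146 = (7 + 5*45) - 4146 = (7 + 225) - 4146 = 232 - 4146 = -3914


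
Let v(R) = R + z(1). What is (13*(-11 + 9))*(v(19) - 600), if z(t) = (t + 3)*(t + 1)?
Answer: 14898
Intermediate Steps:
z(t) = (1 + t)*(3 + t) (z(t) = (3 + t)*(1 + t) = (1 + t)*(3 + t))
v(R) = 8 + R (v(R) = R + (3 + 1² + 4*1) = R + (3 + 1 + 4) = R + 8 = 8 + R)
(13*(-11 + 9))*(v(19) - 600) = (13*(-11 + 9))*((8 + 19) - 600) = (13*(-2))*(27 - 600) = -26*(-573) = 14898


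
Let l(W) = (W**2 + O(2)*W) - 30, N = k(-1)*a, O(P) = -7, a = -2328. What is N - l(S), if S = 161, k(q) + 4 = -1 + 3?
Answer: -20108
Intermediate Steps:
k(q) = -2 (k(q) = -4 + (-1 + 3) = -4 + 2 = -2)
N = 4656 (N = -2*(-2328) = 4656)
l(W) = -30 + W**2 - 7*W (l(W) = (W**2 - 7*W) - 30 = -30 + W**2 - 7*W)
N - l(S) = 4656 - (-30 + 161**2 - 7*161) = 4656 - (-30 + 25921 - 1127) = 4656 - 1*24764 = 4656 - 24764 = -20108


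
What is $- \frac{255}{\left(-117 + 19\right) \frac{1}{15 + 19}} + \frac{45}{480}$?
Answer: $\frac{138867}{1568} \approx 88.563$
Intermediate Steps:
$- \frac{255}{\left(-117 + 19\right) \frac{1}{15 + 19}} + \frac{45}{480} = - \frac{255}{\left(-98\right) \frac{1}{34}} + 45 \cdot \frac{1}{480} = - \frac{255}{\left(-98\right) \frac{1}{34}} + \frac{3}{32} = - \frac{255}{- \frac{49}{17}} + \frac{3}{32} = \left(-255\right) \left(- \frac{17}{49}\right) + \frac{3}{32} = \frac{4335}{49} + \frac{3}{32} = \frac{138867}{1568}$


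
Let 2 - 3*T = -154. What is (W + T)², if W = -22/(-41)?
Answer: 4639716/1681 ≈ 2760.1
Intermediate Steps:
T = 52 (T = ⅔ - ⅓*(-154) = ⅔ + 154/3 = 52)
W = 22/41 (W = -22*(-1/41) = 22/41 ≈ 0.53658)
(W + T)² = (22/41 + 52)² = (2154/41)² = 4639716/1681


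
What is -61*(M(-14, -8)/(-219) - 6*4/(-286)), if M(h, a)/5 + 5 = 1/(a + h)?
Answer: -253577/20878 ≈ -12.146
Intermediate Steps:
M(h, a) = -25 + 5/(a + h)
-61*(M(-14, -8)/(-219) - 6*4/(-286)) = -61*((5*(1 - 5*(-8) - 5*(-14))/(-8 - 14))/(-219) - 6*4/(-286)) = -61*((5*(1 + 40 + 70)/(-22))*(-1/219) - 24*(-1/286)) = -61*((5*(-1/22)*111)*(-1/219) + 12/143) = -61*(-555/22*(-1/219) + 12/143) = -61*(185/1606 + 12/143) = -61*4157/20878 = -253577/20878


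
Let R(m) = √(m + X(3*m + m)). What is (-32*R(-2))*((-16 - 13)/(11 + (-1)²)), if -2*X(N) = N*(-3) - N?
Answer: 232*I*√2 ≈ 328.1*I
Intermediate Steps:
X(N) = 2*N (X(N) = -(N*(-3) - N)/2 = -(-3*N - N)/2 = -(-2)*N = 2*N)
R(m) = 3*√m (R(m) = √(m + 2*(3*m + m)) = √(m + 2*(4*m)) = √(m + 8*m) = √(9*m) = 3*√m)
(-32*R(-2))*((-16 - 13)/(11 + (-1)²)) = (-96*√(-2))*((-16 - 13)/(11 + (-1)²)) = (-96*I*√2)*(-29/(11 + 1)) = (-96*I*√2)*(-29/12) = (-96*I*√2)*(-29*1/12) = -96*I*√2*(-29/12) = 232*I*√2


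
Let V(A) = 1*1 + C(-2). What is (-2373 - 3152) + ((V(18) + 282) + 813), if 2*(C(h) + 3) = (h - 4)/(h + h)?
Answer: -17725/4 ≈ -4431.3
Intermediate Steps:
C(h) = -3 + (-4 + h)/(4*h) (C(h) = -3 + ((h - 4)/(h + h))/2 = -3 + ((-4 + h)/((2*h)))/2 = -3 + ((-4 + h)*(1/(2*h)))/2 = -3 + ((-4 + h)/(2*h))/2 = -3 + (-4 + h)/(4*h))
V(A) = -5/4 (V(A) = 1*1 + (-11/4 - 1/(-2)) = 1 + (-11/4 - 1*(-½)) = 1 + (-11/4 + ½) = 1 - 9/4 = -5/4)
(-2373 - 3152) + ((V(18) + 282) + 813) = (-2373 - 3152) + ((-5/4 + 282) + 813) = -5525 + (1123/4 + 813) = -5525 + 4375/4 = -17725/4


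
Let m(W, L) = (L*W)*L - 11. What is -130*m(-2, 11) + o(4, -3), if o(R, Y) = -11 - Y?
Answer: 32882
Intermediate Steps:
m(W, L) = -11 + W*L² (m(W, L) = W*L² - 11 = -11 + W*L²)
-130*m(-2, 11) + o(4, -3) = -130*(-11 - 2*11²) + (-11 - 1*(-3)) = -130*(-11 - 2*121) + (-11 + 3) = -130*(-11 - 242) - 8 = -130*(-253) - 8 = 32890 - 8 = 32882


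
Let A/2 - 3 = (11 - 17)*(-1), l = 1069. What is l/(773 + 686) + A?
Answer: 27331/1459 ≈ 18.733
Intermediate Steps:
A = 18 (A = 6 + 2*((11 - 17)*(-1)) = 6 + 2*(-6*(-1)) = 6 + 2*6 = 6 + 12 = 18)
l/(773 + 686) + A = 1069/(773 + 686) + 18 = 1069/1459 + 18 = 27331/1459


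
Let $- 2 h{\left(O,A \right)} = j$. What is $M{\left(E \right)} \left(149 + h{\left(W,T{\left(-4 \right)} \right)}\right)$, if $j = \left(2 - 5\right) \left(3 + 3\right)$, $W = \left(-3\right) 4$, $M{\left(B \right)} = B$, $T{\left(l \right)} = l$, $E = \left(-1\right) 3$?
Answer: $-474$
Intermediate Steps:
$E = -3$
$W = -12$
$j = -18$ ($j = \left(-3\right) 6 = -18$)
$h{\left(O,A \right)} = 9$ ($h{\left(O,A \right)} = \left(- \frac{1}{2}\right) \left(-18\right) = 9$)
$M{\left(E \right)} \left(149 + h{\left(W,T{\left(-4 \right)} \right)}\right) = - 3 \left(149 + 9\right) = \left(-3\right) 158 = -474$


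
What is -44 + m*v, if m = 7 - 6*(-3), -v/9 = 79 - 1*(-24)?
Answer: -23219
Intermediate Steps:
v = -927 (v = -9*(79 - 1*(-24)) = -9*(79 + 24) = -9*103 = -927)
m = 25 (m = 7 + 18 = 25)
-44 + m*v = -44 + 25*(-927) = -44 - 23175 = -23219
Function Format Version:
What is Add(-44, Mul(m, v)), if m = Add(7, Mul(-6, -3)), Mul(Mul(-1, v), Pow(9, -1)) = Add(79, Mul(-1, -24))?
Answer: -23219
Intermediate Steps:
v = -927 (v = Mul(-9, Add(79, Mul(-1, -24))) = Mul(-9, Add(79, 24)) = Mul(-9, 103) = -927)
m = 25 (m = Add(7, 18) = 25)
Add(-44, Mul(m, v)) = Add(-44, Mul(25, -927)) = Add(-44, -23175) = -23219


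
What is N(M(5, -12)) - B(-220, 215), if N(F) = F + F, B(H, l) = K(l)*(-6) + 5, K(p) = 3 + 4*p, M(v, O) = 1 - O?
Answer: 5199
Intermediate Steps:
B(H, l) = -13 - 24*l (B(H, l) = (3 + 4*l)*(-6) + 5 = (-18 - 24*l) + 5 = -13 - 24*l)
N(F) = 2*F
N(M(5, -12)) - B(-220, 215) = 2*(1 - 1*(-12)) - (-13 - 24*215) = 2*(1 + 12) - (-13 - 5160) = 2*13 - 1*(-5173) = 26 + 5173 = 5199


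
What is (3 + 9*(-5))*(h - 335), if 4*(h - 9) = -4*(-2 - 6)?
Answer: 13356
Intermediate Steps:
h = 17 (h = 9 + (-4*(-2 - 6))/4 = 9 + (-4*(-8))/4 = 9 + (¼)*32 = 9 + 8 = 17)
(3 + 9*(-5))*(h - 335) = (3 + 9*(-5))*(17 - 335) = (3 - 45)*(-318) = -42*(-318) = 13356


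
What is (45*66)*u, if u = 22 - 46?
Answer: -71280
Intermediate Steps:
u = -24
(45*66)*u = (45*66)*(-24) = 2970*(-24) = -71280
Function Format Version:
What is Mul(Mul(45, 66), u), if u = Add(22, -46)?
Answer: -71280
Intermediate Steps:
u = -24
Mul(Mul(45, 66), u) = Mul(Mul(45, 66), -24) = Mul(2970, -24) = -71280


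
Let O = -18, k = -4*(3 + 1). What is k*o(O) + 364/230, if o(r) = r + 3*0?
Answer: 33302/115 ≈ 289.58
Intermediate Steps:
k = -16 (k = -4*4 = -16)
o(r) = r (o(r) = r + 0 = r)
k*o(O) + 364/230 = -16*(-18) + 364/230 = 288 + 364*(1/230) = 288 + 182/115 = 33302/115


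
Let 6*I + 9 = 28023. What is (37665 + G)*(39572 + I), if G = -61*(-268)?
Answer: 2389589133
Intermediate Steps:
I = 4669 (I = -3/2 + (⅙)*28023 = -3/2 + 9341/2 = 4669)
G = 16348
(37665 + G)*(39572 + I) = (37665 + 16348)*(39572 + 4669) = 54013*44241 = 2389589133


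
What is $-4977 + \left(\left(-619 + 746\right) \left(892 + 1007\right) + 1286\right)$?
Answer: $237482$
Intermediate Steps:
$-4977 + \left(\left(-619 + 746\right) \left(892 + 1007\right) + 1286\right) = -4977 + \left(127 \cdot 1899 + 1286\right) = -4977 + \left(241173 + 1286\right) = -4977 + 242459 = 237482$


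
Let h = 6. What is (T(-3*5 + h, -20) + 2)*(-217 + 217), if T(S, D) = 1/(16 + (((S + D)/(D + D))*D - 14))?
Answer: 0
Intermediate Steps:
T(S, D) = 1/(2 + D/2 + S/2) (T(S, D) = 1/(16 + (((D + S)/((2*D)))*D - 14)) = 1/(16 + (((D + S)*(1/(2*D)))*D - 14)) = 1/(16 + (((D + S)/(2*D))*D - 14)) = 1/(16 + ((D/2 + S/2) - 14)) = 1/(16 + (-14 + D/2 + S/2)) = 1/(2 + D/2 + S/2))
(T(-3*5 + h, -20) + 2)*(-217 + 217) = (2/(4 - 20 + (-3*5 + 6)) + 2)*(-217 + 217) = (2/(4 - 20 + (-15 + 6)) + 2)*0 = (2/(4 - 20 - 9) + 2)*0 = (2/(-25) + 2)*0 = (2*(-1/25) + 2)*0 = (-2/25 + 2)*0 = (48/25)*0 = 0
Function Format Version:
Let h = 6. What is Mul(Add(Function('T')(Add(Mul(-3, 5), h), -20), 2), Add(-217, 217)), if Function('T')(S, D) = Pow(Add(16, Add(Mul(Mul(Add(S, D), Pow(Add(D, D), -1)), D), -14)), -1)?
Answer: 0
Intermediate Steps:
Function('T')(S, D) = Pow(Add(2, Mul(Rational(1, 2), D), Mul(Rational(1, 2), S)), -1) (Function('T')(S, D) = Pow(Add(16, Add(Mul(Mul(Add(D, S), Pow(Mul(2, D), -1)), D), -14)), -1) = Pow(Add(16, Add(Mul(Mul(Add(D, S), Mul(Rational(1, 2), Pow(D, -1))), D), -14)), -1) = Pow(Add(16, Add(Mul(Mul(Rational(1, 2), Pow(D, -1), Add(D, S)), D), -14)), -1) = Pow(Add(16, Add(Add(Mul(Rational(1, 2), D), Mul(Rational(1, 2), S)), -14)), -1) = Pow(Add(16, Add(-14, Mul(Rational(1, 2), D), Mul(Rational(1, 2), S))), -1) = Pow(Add(2, Mul(Rational(1, 2), D), Mul(Rational(1, 2), S)), -1))
Mul(Add(Function('T')(Add(Mul(-3, 5), h), -20), 2), Add(-217, 217)) = Mul(Add(Mul(2, Pow(Add(4, -20, Add(Mul(-3, 5), 6)), -1)), 2), Add(-217, 217)) = Mul(Add(Mul(2, Pow(Add(4, -20, Add(-15, 6)), -1)), 2), 0) = Mul(Add(Mul(2, Pow(Add(4, -20, -9), -1)), 2), 0) = Mul(Add(Mul(2, Pow(-25, -1)), 2), 0) = Mul(Add(Mul(2, Rational(-1, 25)), 2), 0) = Mul(Add(Rational(-2, 25), 2), 0) = Mul(Rational(48, 25), 0) = 0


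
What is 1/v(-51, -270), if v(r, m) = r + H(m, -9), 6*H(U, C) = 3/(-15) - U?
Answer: -30/181 ≈ -0.16575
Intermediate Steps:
H(U, C) = -1/30 - U/6 (H(U, C) = (3/(-15) - U)/6 = (3*(-1/15) - U)/6 = (-⅕ - U)/6 = -1/30 - U/6)
v(r, m) = -1/30 + r - m/6 (v(r, m) = r + (-1/30 - m/6) = -1/30 + r - m/6)
1/v(-51, -270) = 1/(-1/30 - 51 - ⅙*(-270)) = 1/(-1/30 - 51 + 45) = 1/(-181/30) = -30/181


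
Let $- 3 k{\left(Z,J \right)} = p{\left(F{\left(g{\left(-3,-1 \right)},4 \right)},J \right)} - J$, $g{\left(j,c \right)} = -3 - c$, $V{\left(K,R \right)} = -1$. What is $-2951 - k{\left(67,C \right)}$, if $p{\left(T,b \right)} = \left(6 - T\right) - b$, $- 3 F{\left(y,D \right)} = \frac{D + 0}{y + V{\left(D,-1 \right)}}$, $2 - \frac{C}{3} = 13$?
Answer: $- \frac{79033}{27} \approx -2927.1$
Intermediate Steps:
$C = -33$ ($C = 6 - 39 = -33$)
$F{\left(y,D \right)} = - \frac{D}{3 \left(-1 + y\right)}$ ($F{\left(y,D \right)} = - \frac{\left(D + 0\right) \frac{1}{y - 1}}{3} = - \frac{D \frac{1}{-1 + y}}{3} = - \frac{D}{3 \left(-1 + y\right)}$)
$p{\left(T,b \right)} = 6 - T - b$
$k{\left(Z,J \right)} = - \frac{50}{27} + \frac{2 J}{3}$ ($k{\left(Z,J \right)} = - \frac{\left(6 - \left(-1\right) 4 \frac{1}{-3 + 3 \left(-3 - -1\right)} - J\right) - J}{3} = - \frac{\left(6 - \left(-1\right) 4 \frac{1}{-3 + 3 \left(-3 + 1\right)} - J\right) - J}{3} = - \frac{\left(6 - \left(-1\right) 4 \frac{1}{-3 + 3 \left(-2\right)} - J\right) - J}{3} = - \frac{\left(6 - \left(-1\right) 4 \frac{1}{-3 - 6} - J\right) - J}{3} = - \frac{\left(6 - \left(-1\right) 4 \frac{1}{-9} - J\right) - J}{3} = - \frac{\left(6 - \left(-1\right) 4 \left(- \frac{1}{9}\right) - J\right) - J}{3} = - \frac{\left(6 - \frac{4}{9} - J\right) - J}{3} = - \frac{\left(\frac{50}{9} - J\right) - J}{3} = - \frac{\frac{50}{9} - 2 J}{3} = - \frac{50}{27} + \frac{2 J}{3}$)
$-2951 - k{\left(67,C \right)} = -2951 - \left(- \frac{50}{27} + \frac{2}{3} \left(-33\right)\right) = -2951 - \left(- \frac{50}{27} - 22\right) = -2951 - - \frac{644}{27} = -2951 + \frac{644}{27} = - \frac{79033}{27}$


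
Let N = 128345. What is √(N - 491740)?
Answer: I*√363395 ≈ 602.82*I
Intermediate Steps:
√(N - 491740) = √(128345 - 491740) = √(-363395) = I*√363395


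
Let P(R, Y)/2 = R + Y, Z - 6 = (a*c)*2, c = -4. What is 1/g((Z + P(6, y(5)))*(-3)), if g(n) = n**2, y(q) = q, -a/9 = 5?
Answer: 1/1354896 ≈ 7.3806e-7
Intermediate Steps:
a = -45 (a = -9*5 = -45)
Z = 366 (Z = 6 - 45*(-4)*2 = 6 + 180*2 = 6 + 360 = 366)
P(R, Y) = 2*R + 2*Y (P(R, Y) = 2*(R + Y) = 2*R + 2*Y)
1/g((Z + P(6, y(5)))*(-3)) = 1/(((366 + (2*6 + 2*5))*(-3))**2) = 1/(((366 + (12 + 10))*(-3))**2) = 1/(((366 + 22)*(-3))**2) = 1/((388*(-3))**2) = 1/((-1164)**2) = 1/1354896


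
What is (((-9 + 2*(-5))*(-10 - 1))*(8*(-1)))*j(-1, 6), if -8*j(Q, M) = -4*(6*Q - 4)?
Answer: 8360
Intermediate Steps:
j(Q, M) = -2 + 3*Q (j(Q, M) = -(-1)*(6*Q - 4)/2 = -(-1)*(-4 + 6*Q)/2 = -(16 - 24*Q)/8 = -2 + 3*Q)
(((-9 + 2*(-5))*(-10 - 1))*(8*(-1)))*j(-1, 6) = (((-9 + 2*(-5))*(-10 - 1))*(8*(-1)))*(-2 + 3*(-1)) = (((-9 - 10)*(-11))*(-8))*(-2 - 3) = (-19*(-11)*(-8))*(-5) = (209*(-8))*(-5) = -1672*(-5) = 8360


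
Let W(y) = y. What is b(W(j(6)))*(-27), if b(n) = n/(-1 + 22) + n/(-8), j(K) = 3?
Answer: 351/56 ≈ 6.2679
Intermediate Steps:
b(n) = -13*n/168 (b(n) = n/21 + n*(-1/8) = n*(1/21) - n/8 = n/21 - n/8 = -13*n/168)
b(W(j(6)))*(-27) = -13/168*3*(-27) = -13/56*(-27) = 351/56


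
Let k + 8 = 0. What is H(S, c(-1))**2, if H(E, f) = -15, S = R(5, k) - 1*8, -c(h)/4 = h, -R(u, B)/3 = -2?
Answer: 225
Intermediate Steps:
k = -8 (k = -8 + 0 = -8)
R(u, B) = 6 (R(u, B) = -3*(-2) = 6)
c(h) = -4*h
S = -2 (S = 6 - 1*8 = 6 - 8 = -2)
H(S, c(-1))**2 = (-15)**2 = 225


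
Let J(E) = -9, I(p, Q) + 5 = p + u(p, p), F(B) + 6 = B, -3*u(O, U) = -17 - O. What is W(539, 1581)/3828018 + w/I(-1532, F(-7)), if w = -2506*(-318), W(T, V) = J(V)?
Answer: -508429697787/1302802126 ≈ -390.26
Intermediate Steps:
u(O, U) = 17/3 + O/3 (u(O, U) = -(-17 - O)/3 = 17/3 + O/3)
F(B) = -6 + B
I(p, Q) = ⅔ + 4*p/3 (I(p, Q) = -5 + (p + (17/3 + p/3)) = -5 + (17/3 + 4*p/3) = ⅔ + 4*p/3)
W(T, V) = -9
w = 796908
W(539, 1581)/3828018 + w/I(-1532, F(-7)) = -9/3828018 + 796908/(⅔ + (4/3)*(-1532)) = -9*1/3828018 + 796908/(⅔ - 6128/3) = -3/1276006 + 796908/(-2042) = -3/1276006 + 796908*(-1/2042) = -3/1276006 - 398454/1021 = -508429697787/1302802126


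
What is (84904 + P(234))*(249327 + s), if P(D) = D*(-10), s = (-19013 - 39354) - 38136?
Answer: 12617760736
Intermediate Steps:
s = -96503 (s = -58367 - 38136 = -96503)
P(D) = -10*D
(84904 + P(234))*(249327 + s) = (84904 - 10*234)*(249327 - 96503) = (84904 - 2340)*152824 = 82564*152824 = 12617760736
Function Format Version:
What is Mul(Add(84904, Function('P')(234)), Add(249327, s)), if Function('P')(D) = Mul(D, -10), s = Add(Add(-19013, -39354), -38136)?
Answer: 12617760736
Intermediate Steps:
s = -96503 (s = Add(-58367, -38136) = -96503)
Function('P')(D) = Mul(-10, D)
Mul(Add(84904, Function('P')(234)), Add(249327, s)) = Mul(Add(84904, Mul(-10, 234)), Add(249327, -96503)) = Mul(Add(84904, -2340), 152824) = Mul(82564, 152824) = 12617760736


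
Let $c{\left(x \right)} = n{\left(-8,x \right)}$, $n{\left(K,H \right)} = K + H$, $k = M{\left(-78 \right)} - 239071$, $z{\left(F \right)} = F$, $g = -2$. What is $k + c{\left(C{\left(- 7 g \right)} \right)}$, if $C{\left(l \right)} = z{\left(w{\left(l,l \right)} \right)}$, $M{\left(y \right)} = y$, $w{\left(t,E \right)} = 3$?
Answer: $-239154$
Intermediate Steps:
$C{\left(l \right)} = 3$
$k = -239149$ ($k = -78 - 239071 = -239149$)
$n{\left(K,H \right)} = H + K$
$c{\left(x \right)} = -8 + x$ ($c{\left(x \right)} = x - 8 = -8 + x$)
$k + c{\left(C{\left(- 7 g \right)} \right)} = -239149 + \left(-8 + 3\right) = -239149 - 5 = -239154$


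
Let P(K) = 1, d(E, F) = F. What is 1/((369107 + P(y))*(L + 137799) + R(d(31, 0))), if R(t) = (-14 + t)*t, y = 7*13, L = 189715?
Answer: 1/120888037512 ≈ 8.2721e-12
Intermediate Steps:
y = 91
R(t) = t*(-14 + t)
1/((369107 + P(y))*(L + 137799) + R(d(31, 0))) = 1/((369107 + 1)*(189715 + 137799) + 0*(-14 + 0)) = 1/(369108*327514 + 0*(-14)) = 1/(120888037512 + 0) = 1/120888037512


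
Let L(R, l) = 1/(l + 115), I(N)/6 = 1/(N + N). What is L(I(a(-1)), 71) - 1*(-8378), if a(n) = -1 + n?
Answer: 1558309/186 ≈ 8378.0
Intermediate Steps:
I(N) = 3/N (I(N) = 6/(N + N) = 6/((2*N)) = 6*(1/(2*N)) = 3/N)
L(R, l) = 1/(115 + l)
L(I(a(-1)), 71) - 1*(-8378) = 1/(115 + 71) - 1*(-8378) = 1/186 + 8378 = 1558309/186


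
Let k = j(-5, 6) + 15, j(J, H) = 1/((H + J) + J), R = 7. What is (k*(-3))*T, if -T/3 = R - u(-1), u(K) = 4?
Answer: 1593/4 ≈ 398.25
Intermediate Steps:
j(J, H) = 1/(H + 2*J)
T = -9 (T = -3*(7 - 1*4) = -3*(7 - 4) = -3*3 = -9)
k = 59/4 (k = 1/(6 + 2*(-5)) + 15 = 1/(6 - 10) + 15 = 1/(-4) + 15 = -¼ + 15 = 59/4 ≈ 14.750)
(k*(-3))*T = ((59/4)*(-3))*(-9) = -177/4*(-9) = 1593/4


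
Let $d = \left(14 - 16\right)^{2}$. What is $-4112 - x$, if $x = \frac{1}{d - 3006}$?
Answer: $- \frac{12344223}{3002} \approx -4112.0$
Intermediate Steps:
$d = 4$ ($d = \left(-2\right)^{2} = 4$)
$x = - \frac{1}{3002}$ ($x = \frac{1}{4 - 3006} = \frac{1}{-3002} = - \frac{1}{3002} \approx -0.00033311$)
$-4112 - x = -4112 - - \frac{1}{3002} = -4112 + \frac{1}{3002} = - \frac{12344223}{3002}$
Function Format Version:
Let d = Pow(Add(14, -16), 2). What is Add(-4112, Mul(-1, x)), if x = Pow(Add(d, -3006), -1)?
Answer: Rational(-12344223, 3002) ≈ -4112.0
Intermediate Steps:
d = 4 (d = Pow(-2, 2) = 4)
x = Rational(-1, 3002) (x = Pow(Add(4, -3006), -1) = Pow(-3002, -1) = Rational(-1, 3002) ≈ -0.00033311)
Add(-4112, Mul(-1, x)) = Add(-4112, Mul(-1, Rational(-1, 3002))) = Add(-4112, Rational(1, 3002)) = Rational(-12344223, 3002)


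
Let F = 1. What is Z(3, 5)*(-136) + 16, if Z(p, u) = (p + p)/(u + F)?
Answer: -120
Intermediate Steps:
Z(p, u) = 2*p/(1 + u) (Z(p, u) = (p + p)/(u + 1) = (2*p)/(1 + u) = 2*p/(1 + u))
Z(3, 5)*(-136) + 16 = (2*3/(1 + 5))*(-136) + 16 = (2*3/6)*(-136) + 16 = (2*3*(⅙))*(-136) + 16 = 1*(-136) + 16 = -136 + 16 = -120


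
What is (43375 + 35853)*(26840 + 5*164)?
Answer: 2191446480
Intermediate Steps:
(43375 + 35853)*(26840 + 5*164) = 79228*(26840 + 820) = 79228*27660 = 2191446480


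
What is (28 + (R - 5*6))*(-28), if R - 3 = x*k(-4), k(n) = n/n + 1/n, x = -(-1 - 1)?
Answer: -70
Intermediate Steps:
x = 2 (x = -1*(-2) = 2)
k(n) = 1 + 1/n
R = 9/2 (R = 3 + 2*((1 - 4)/(-4)) = 3 + 2*(-¼*(-3)) = 3 + 2*(¾) = 3 + 3/2 = 9/2 ≈ 4.5000)
(28 + (R - 5*6))*(-28) = (28 + (9/2 - 5*6))*(-28) = (28 + (9/2 - 30))*(-28) = (28 - 51/2)*(-28) = (5/2)*(-28) = -70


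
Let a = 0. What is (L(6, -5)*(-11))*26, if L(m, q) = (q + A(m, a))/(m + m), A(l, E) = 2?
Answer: 143/2 ≈ 71.500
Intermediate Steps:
L(m, q) = (2 + q)/(2*m) (L(m, q) = (q + 2)/(m + m) = (2 + q)/((2*m)) = (2 + q)*(1/(2*m)) = (2 + q)/(2*m))
(L(6, -5)*(-11))*26 = (((½)*(2 - 5)/6)*(-11))*26 = (((½)*(⅙)*(-3))*(-11))*26 = -¼*(-11)*26 = (11/4)*26 = 143/2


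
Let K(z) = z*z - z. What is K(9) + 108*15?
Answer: 1692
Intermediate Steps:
K(z) = z² - z
K(9) + 108*15 = 9*(-1 + 9) + 108*15 = 9*8 + 1620 = 72 + 1620 = 1692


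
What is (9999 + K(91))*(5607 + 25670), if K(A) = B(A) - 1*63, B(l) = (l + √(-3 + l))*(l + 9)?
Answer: 595388972 + 6255400*√22 ≈ 6.2473e+8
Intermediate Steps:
B(l) = (9 + l)*(l + √(-3 + l)) (B(l) = (l + √(-3 + l))*(9 + l) = (9 + l)*(l + √(-3 + l)))
K(A) = -63 + A² + 9*A + 9*√(-3 + A) + A*√(-3 + A) (K(A) = (A² + 9*A + 9*√(-3 + A) + A*√(-3 + A)) - 1*63 = (A² + 9*A + 9*√(-3 + A) + A*√(-3 + A)) - 63 = -63 + A² + 9*A + 9*√(-3 + A) + A*√(-3 + A))
(9999 + K(91))*(5607 + 25670) = (9999 + (-63 + 91² + 9*91 + 9*√(-3 + 91) + 91*√(-3 + 91)))*(5607 + 25670) = (9999 + (-63 + 8281 + 819 + 9*√88 + 91*√88))*31277 = (9999 + (-63 + 8281 + 819 + 9*(2*√22) + 91*(2*√22)))*31277 = (9999 + (-63 + 8281 + 819 + 18*√22 + 182*√22))*31277 = (9999 + (9037 + 200*√22))*31277 = (19036 + 200*√22)*31277 = 595388972 + 6255400*√22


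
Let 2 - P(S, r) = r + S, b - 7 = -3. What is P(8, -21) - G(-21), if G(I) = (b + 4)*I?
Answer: 183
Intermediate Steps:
b = 4 (b = 7 - 3 = 4)
G(I) = 8*I (G(I) = (4 + 4)*I = 8*I)
P(S, r) = 2 - S - r (P(S, r) = 2 - (r + S) = 2 - (S + r) = 2 + (-S - r) = 2 - S - r)
P(8, -21) - G(-21) = (2 - 1*8 - 1*(-21)) - 8*(-21) = (2 - 8 + 21) - 1*(-168) = 15 + 168 = 183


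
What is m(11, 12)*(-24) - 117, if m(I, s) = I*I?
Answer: -3021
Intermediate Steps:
m(I, s) = I**2
m(11, 12)*(-24) - 117 = 11**2*(-24) - 117 = 121*(-24) - 117 = -2904 - 117 = -3021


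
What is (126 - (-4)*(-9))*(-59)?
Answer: -5310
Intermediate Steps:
(126 - (-4)*(-9))*(-59) = (126 - 1*36)*(-59) = (126 - 36)*(-59) = 90*(-59) = -5310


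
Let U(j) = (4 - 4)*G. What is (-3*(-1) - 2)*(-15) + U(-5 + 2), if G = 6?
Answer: -15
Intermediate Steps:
U(j) = 0 (U(j) = (4 - 4)*6 = 0*6 = 0)
(-3*(-1) - 2)*(-15) + U(-5 + 2) = (-3*(-1) - 2)*(-15) + 0 = (3 - 2)*(-15) + 0 = 1*(-15) + 0 = -15 + 0 = -15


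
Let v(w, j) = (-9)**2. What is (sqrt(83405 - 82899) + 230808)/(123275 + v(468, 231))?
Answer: 57702/30839 + sqrt(506)/123356 ≈ 1.8713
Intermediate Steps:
v(w, j) = 81
(sqrt(83405 - 82899) + 230808)/(123275 + v(468, 231)) = (sqrt(83405 - 82899) + 230808)/(123275 + 81) = (sqrt(506) + 230808)/123356 = (230808 + sqrt(506))*(1/123356) = 57702/30839 + sqrt(506)/123356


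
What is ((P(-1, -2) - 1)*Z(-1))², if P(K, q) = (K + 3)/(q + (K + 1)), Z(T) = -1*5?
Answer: 100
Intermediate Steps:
Z(T) = -5
P(K, q) = (3 + K)/(1 + K + q) (P(K, q) = (3 + K)/(q + (1 + K)) = (3 + K)/(1 + K + q))
((P(-1, -2) - 1)*Z(-1))² = (((3 - 1)/(1 - 1 - 2) - 1)*(-5))² = ((2/(-2) - 1)*(-5))² = ((-½*2 - 1)*(-5))² = ((-1 - 1)*(-5))² = (-2*(-5))² = 10² = 100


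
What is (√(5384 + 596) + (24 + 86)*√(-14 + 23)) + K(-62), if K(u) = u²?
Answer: 4174 + 2*√1495 ≈ 4251.3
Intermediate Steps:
(√(5384 + 596) + (24 + 86)*√(-14 + 23)) + K(-62) = (√(5384 + 596) + (24 + 86)*√(-14 + 23)) + (-62)² = (√5980 + 110*√9) + 3844 = (2*√1495 + 110*3) + 3844 = (2*√1495 + 330) + 3844 = (330 + 2*√1495) + 3844 = 4174 + 2*√1495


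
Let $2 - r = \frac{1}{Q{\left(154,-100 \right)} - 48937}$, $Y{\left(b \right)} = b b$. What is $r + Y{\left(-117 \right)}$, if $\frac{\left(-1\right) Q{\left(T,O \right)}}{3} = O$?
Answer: $\frac{665889168}{48637} \approx 13691.0$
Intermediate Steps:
$Q{\left(T,O \right)} = - 3 O$
$Y{\left(b \right)} = b^{2}$
$r = \frac{97275}{48637}$ ($r = 2 - \frac{1}{\left(-3\right) \left(-100\right) - 48937} = 2 - \frac{1}{300 - 48937} = 2 - \frac{1}{-48637} = 2 - - \frac{1}{48637} = 2 + \frac{1}{48637} = \frac{97275}{48637} \approx 2.0$)
$r + Y{\left(-117 \right)} = \frac{97275}{48637} + \left(-117\right)^{2} = \frac{97275}{48637} + 13689 = \frac{665889168}{48637}$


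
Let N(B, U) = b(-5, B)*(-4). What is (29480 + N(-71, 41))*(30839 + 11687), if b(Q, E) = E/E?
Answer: 1253496376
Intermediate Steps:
b(Q, E) = 1
N(B, U) = -4 (N(B, U) = 1*(-4) = -4)
(29480 + N(-71, 41))*(30839 + 11687) = (29480 - 4)*(30839 + 11687) = 29476*42526 = 1253496376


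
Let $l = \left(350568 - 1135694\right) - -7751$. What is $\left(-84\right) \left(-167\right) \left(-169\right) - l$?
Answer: $-1593357$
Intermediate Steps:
$l = -777375$ ($l = -785126 + 7751 = -777375$)
$\left(-84\right) \left(-167\right) \left(-169\right) - l = \left(-84\right) \left(-167\right) \left(-169\right) - -777375 = 14028 \left(-169\right) + 777375 = -2370732 + 777375 = -1593357$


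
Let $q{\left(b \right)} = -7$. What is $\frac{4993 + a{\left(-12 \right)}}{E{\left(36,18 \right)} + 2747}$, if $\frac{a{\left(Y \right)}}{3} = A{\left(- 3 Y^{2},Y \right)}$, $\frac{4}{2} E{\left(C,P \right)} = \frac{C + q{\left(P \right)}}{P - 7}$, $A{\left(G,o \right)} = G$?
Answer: $\frac{81334}{60463} \approx 1.3452$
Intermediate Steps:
$E{\left(C,P \right)} = \frac{-7 + C}{2 \left(-7 + P\right)}$ ($E{\left(C,P \right)} = \frac{\left(C - 7\right) \frac{1}{P - 7}}{2} = \frac{\left(-7 + C\right) \frac{1}{-7 + P}}{2} = \frac{\frac{1}{-7 + P} \left(-7 + C\right)}{2} = \frac{-7 + C}{2 \left(-7 + P\right)}$)
$a{\left(Y \right)} = - 9 Y^{2}$ ($a{\left(Y \right)} = 3 \left(- 3 Y^{2}\right) = - 9 Y^{2}$)
$\frac{4993 + a{\left(-12 \right)}}{E{\left(36,18 \right)} + 2747} = \frac{4993 - 9 \left(-12\right)^{2}}{\frac{-7 + 36}{2 \left(-7 + 18\right)} + 2747} = \frac{4993 - 1296}{\frac{1}{2} \cdot \frac{1}{11} \cdot 29 + 2747} = \frac{3697}{\frac{29}{22} + 2747} = \frac{3697}{\frac{60463}{22}} = 3697 \cdot \frac{22}{60463} = \frac{81334}{60463}$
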